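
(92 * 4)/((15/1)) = 368/15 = 24.53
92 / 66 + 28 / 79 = 4558 / 2607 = 1.75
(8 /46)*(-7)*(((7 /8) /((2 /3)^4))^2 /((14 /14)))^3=-232592867762172183 /25288767438848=-9197.48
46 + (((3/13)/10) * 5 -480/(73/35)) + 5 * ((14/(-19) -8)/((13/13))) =-8211527/36062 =-227.71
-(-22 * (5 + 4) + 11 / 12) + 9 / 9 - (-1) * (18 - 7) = 2509 / 12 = 209.08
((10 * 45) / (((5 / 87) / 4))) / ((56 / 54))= 211410 / 7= 30201.43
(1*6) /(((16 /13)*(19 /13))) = 507 /152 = 3.34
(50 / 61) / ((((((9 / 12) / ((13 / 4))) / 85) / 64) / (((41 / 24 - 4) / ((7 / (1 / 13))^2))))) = -1870000 / 349713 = -5.35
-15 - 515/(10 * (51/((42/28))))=-1123/68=-16.51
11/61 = 0.18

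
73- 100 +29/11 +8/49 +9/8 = -99501/4312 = -23.08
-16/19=-0.84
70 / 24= 35 / 12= 2.92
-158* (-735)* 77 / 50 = 894201 / 5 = 178840.20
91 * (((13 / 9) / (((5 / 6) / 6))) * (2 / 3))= 9464 / 15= 630.93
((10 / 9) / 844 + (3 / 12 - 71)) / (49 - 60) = 537407 / 83556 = 6.43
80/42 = 40/21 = 1.90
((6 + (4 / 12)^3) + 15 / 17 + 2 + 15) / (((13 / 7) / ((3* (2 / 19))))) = 153706 / 37791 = 4.07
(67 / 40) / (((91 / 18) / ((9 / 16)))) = 5427 / 29120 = 0.19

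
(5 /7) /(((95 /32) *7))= 32 /931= 0.03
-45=-45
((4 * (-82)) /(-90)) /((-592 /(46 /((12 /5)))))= -0.12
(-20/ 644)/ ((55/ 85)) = -85/ 1771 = -0.05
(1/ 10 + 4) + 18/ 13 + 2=973/ 130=7.48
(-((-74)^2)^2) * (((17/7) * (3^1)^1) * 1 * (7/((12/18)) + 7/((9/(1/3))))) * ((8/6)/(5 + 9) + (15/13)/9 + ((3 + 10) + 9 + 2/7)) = -130000727966360/2457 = -52910349192.66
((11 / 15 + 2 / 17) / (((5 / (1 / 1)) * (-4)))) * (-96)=1736 / 425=4.08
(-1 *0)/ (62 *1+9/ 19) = 0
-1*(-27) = 27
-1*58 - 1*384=-442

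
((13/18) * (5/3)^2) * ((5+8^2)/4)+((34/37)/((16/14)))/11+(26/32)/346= 2109878549/60835104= 34.68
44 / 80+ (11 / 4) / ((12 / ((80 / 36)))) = 143 / 135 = 1.06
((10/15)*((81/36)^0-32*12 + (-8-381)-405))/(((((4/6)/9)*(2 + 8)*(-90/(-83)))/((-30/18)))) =97691/60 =1628.18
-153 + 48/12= -149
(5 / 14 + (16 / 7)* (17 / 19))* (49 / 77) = 1.53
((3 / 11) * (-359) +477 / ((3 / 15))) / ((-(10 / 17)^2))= -3635331 / 550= -6609.69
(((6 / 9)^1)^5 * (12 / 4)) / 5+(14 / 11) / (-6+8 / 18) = -3343 / 22275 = -0.15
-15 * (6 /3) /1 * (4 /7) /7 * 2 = -240 /49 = -4.90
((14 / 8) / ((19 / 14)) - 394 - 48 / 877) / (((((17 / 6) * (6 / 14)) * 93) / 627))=-1007875715 / 462179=-2180.70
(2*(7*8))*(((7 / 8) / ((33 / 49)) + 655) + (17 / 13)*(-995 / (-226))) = 3594585778 / 48477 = 74150.33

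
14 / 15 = 0.93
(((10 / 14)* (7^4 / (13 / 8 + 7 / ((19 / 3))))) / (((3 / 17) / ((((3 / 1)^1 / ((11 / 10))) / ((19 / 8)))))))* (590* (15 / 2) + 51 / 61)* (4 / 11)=6578318.06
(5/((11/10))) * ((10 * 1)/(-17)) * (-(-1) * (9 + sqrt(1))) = -5000/187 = -26.74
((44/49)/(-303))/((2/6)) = -44/4949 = -0.01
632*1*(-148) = -93536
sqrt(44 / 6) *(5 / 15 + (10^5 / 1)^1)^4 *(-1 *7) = -56700756003780008400007 *sqrt(66) / 243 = -1895634235994246051998.40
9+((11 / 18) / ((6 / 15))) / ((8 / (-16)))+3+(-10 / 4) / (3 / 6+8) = 8.65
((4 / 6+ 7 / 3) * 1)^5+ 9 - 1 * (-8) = 260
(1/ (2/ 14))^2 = 49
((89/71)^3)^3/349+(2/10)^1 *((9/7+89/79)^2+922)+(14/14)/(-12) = 54463005643223818467113031917/293597314230999283359394260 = 185.50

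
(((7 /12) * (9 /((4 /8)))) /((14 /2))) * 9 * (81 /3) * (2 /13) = 729 /13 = 56.08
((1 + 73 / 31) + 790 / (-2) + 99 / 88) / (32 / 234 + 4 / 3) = -11331333 / 42656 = -265.64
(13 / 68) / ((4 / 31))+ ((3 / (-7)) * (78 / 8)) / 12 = 1079 / 952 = 1.13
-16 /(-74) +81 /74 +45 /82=2821 /1517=1.86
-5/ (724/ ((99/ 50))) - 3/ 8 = -1407/ 3620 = -0.39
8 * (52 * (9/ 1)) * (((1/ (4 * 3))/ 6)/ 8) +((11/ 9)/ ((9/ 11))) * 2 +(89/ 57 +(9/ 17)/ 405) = 11.05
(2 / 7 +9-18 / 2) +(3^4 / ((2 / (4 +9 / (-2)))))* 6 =-1697 / 14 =-121.21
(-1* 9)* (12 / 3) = -36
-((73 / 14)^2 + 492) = -101761 / 196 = -519.19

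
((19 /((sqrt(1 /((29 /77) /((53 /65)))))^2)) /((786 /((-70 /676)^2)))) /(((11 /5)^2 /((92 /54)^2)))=6376103125 /88804312485174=0.00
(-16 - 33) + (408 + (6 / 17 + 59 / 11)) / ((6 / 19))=1414957 / 1122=1261.10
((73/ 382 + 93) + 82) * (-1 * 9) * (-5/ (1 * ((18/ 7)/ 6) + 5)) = 21080745/ 14516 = 1452.24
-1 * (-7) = 7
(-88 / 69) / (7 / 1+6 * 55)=-88 / 23253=-0.00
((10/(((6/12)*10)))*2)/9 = 4/9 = 0.44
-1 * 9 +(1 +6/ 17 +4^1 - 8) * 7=-468/ 17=-27.53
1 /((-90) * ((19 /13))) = -13 /1710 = -0.01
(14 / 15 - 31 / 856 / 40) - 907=-93071261 / 102720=-906.07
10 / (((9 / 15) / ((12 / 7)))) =200 / 7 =28.57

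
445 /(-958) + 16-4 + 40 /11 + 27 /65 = 10676791 /684970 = 15.59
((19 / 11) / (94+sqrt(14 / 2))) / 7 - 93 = -63222683 / 679833 - 19 * sqrt(7) / 679833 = -93.00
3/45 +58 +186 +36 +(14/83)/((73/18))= 25457639/90885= 280.11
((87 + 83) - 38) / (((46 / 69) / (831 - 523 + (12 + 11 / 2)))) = 64449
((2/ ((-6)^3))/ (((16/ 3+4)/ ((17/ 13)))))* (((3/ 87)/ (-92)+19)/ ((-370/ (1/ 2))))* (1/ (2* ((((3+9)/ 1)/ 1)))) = 287249/ 206971914240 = 0.00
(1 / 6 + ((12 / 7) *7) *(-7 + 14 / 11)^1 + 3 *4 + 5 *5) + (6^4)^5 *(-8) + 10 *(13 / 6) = -1930451656353251981 / 66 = -29249267520503817.89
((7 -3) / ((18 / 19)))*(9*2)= 76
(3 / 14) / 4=3 / 56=0.05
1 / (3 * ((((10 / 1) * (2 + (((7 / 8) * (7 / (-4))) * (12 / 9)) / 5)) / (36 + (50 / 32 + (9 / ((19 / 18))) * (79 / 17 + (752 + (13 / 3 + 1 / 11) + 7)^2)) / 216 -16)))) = 3110155942067 / 6449632992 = 482.22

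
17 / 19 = 0.89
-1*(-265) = 265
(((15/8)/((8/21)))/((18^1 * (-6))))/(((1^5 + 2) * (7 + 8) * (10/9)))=-7/7680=-0.00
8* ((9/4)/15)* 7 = 42/5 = 8.40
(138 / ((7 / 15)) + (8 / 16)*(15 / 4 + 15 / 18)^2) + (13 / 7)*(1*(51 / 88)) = 6814553 / 22176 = 307.29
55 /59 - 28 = -1597 /59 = -27.07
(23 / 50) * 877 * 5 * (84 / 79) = 847182 / 395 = 2144.76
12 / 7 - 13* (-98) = 8930 / 7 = 1275.71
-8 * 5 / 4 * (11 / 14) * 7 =-55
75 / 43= 1.74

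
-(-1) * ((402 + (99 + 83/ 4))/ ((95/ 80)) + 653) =20755/ 19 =1092.37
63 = 63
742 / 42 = 53 / 3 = 17.67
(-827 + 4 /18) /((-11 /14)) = 104174 /99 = 1052.26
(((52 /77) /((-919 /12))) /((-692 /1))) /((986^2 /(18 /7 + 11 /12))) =0.00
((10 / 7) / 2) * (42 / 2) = 15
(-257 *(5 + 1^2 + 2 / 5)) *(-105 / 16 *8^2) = 690816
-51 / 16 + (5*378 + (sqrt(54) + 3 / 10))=3*sqrt(6) + 150969 / 80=1894.46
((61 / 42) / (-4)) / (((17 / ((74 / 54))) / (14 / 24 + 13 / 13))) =-42883 / 925344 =-0.05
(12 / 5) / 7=12 / 35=0.34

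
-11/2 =-5.50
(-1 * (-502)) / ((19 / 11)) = 5522 / 19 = 290.63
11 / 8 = 1.38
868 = 868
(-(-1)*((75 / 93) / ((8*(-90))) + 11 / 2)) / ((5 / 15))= 24547 / 1488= 16.50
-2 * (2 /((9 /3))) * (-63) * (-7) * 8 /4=-1176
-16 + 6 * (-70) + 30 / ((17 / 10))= -7112 / 17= -418.35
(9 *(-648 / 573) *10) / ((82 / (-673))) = 6541560 / 7831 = 835.34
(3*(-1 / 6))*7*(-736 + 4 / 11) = 28322 / 11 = 2574.73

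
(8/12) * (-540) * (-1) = 360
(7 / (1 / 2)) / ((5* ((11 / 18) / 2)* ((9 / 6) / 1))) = 336 / 55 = 6.11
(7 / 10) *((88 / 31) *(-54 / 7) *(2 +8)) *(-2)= 9504 / 31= 306.58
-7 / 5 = -1.40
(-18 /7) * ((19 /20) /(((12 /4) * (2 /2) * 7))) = -57 /490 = -0.12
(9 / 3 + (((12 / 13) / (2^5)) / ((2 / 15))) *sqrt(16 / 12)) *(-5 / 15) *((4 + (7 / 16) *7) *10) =-565 / 8 - 2825 *sqrt(3) / 832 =-76.51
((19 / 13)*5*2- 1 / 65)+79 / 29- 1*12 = 772 / 145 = 5.32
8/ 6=4/ 3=1.33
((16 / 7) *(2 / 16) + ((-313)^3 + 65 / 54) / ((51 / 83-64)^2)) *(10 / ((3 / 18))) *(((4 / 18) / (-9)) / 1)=1596962498338220 / 141241451463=11306.61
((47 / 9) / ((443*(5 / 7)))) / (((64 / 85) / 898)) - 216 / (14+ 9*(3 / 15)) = 60598583 / 10079136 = 6.01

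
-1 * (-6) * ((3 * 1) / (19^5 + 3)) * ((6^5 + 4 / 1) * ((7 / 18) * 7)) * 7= 1334270 / 1238051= 1.08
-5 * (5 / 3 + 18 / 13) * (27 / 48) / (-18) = 595 / 1248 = 0.48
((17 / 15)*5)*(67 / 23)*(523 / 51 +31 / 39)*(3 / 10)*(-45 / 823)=-736263 / 246077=-2.99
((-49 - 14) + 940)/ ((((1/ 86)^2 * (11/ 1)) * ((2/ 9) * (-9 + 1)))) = -14594157/ 44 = -331685.39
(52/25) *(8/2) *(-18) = -3744/25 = -149.76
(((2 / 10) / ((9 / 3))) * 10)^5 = 32 / 243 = 0.13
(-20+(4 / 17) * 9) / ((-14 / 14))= 304 / 17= 17.88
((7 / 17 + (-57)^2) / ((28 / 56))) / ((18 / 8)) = 441920 / 153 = 2888.37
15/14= 1.07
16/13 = 1.23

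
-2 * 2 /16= -1 /4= -0.25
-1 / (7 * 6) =-1 / 42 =-0.02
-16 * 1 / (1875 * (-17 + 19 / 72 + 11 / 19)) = 7296 / 13814375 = 0.00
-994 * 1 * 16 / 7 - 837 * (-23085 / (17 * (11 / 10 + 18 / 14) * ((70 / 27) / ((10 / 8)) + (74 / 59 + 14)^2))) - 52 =-9229349065223 / 31321176652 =-294.67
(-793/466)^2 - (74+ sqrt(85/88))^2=-5619.53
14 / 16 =0.88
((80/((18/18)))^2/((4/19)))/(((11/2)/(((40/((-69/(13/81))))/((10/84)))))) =-88524800/20493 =-4319.76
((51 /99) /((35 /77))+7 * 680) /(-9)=-71417 /135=-529.01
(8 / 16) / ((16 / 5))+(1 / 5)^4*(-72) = 821 / 20000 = 0.04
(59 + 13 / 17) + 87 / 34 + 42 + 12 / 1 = 3955 / 34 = 116.32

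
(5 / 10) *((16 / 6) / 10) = 2 / 15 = 0.13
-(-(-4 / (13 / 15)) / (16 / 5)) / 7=-75 / 364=-0.21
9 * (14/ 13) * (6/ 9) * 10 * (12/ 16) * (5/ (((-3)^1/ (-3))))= 3150/ 13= 242.31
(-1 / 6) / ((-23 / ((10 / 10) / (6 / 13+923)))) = 13 / 1656690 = 0.00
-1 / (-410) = 1 / 410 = 0.00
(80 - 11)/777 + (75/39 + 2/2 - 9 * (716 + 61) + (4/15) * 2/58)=-10237837682/1464645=-6989.98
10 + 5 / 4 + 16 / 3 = 199 / 12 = 16.58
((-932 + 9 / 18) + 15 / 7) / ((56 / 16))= -13011 / 49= -265.53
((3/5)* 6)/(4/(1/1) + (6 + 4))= 9/35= 0.26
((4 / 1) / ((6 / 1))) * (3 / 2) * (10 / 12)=5 / 6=0.83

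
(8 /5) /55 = 8 /275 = 0.03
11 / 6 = 1.83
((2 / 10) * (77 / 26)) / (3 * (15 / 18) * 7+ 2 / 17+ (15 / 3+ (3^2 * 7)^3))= 1309 / 552653855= 0.00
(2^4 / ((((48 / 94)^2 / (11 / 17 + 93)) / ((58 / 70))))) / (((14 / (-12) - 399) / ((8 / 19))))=-407940448 / 81429915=-5.01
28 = 28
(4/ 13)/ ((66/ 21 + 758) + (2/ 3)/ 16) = 672/ 1662427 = 0.00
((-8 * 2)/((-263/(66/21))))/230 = 176/211715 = 0.00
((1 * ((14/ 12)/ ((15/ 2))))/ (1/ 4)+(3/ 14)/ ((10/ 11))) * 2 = 1081/ 630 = 1.72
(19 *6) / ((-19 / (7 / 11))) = -42 / 11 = -3.82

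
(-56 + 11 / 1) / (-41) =45 / 41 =1.10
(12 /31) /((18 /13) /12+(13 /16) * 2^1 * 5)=1248 /26567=0.05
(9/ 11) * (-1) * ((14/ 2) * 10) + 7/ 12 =-7483/ 132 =-56.69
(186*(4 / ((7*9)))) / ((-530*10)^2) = 31 / 73736250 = 0.00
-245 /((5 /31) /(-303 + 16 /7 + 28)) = 414253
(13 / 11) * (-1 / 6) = -13 / 66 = -0.20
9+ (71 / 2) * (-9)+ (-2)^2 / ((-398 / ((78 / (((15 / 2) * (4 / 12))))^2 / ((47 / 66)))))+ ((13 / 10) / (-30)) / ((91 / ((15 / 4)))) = -324.24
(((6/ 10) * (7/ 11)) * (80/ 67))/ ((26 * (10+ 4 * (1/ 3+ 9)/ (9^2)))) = 20412/ 12177451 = 0.00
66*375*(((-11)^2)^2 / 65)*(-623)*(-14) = 48623774607.69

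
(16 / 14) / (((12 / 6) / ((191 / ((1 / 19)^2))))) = 39400.57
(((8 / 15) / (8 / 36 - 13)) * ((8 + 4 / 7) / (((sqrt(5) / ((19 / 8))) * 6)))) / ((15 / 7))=-38 * sqrt(5) / 2875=-0.03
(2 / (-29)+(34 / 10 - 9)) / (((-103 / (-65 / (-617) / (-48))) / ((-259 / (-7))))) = -65897 / 14743832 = -0.00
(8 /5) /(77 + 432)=8 /2545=0.00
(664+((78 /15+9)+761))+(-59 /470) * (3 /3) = 135273 /94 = 1439.07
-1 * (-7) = 7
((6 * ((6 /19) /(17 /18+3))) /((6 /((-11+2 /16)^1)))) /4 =-2349 /10792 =-0.22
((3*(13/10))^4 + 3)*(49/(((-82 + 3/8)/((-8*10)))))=918628872/81625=11254.26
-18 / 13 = -1.38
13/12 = 1.08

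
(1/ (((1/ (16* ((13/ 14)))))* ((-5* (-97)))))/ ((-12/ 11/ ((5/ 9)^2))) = -1430/ 164997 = -0.01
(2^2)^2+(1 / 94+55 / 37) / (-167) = 9288009 / 580826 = 15.99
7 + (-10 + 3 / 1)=0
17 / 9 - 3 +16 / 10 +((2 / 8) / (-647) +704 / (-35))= -15999331 / 815220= -19.63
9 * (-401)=-3609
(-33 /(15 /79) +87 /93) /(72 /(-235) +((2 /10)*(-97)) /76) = 95708168 /310961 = 307.78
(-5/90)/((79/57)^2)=-361/12482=-0.03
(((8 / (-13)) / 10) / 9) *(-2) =0.01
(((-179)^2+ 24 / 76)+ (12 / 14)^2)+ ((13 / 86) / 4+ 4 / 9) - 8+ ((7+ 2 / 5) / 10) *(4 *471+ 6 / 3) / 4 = 2333531452229 / 72059400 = 32383.44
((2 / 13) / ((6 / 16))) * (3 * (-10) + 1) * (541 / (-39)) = 251024 / 1521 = 165.04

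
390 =390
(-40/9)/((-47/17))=680/423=1.61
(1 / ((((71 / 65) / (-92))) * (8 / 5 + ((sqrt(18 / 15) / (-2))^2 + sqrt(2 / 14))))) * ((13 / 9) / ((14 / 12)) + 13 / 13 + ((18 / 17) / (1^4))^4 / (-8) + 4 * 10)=-83860155353000 / 43176264471 + 44136923870000 * sqrt(7) / 302233851297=-1555.90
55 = 55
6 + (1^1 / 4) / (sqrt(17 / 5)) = sqrt(85) / 68 + 6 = 6.14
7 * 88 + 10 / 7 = 4322 / 7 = 617.43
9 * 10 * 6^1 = 540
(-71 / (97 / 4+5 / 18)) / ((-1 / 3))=7668 / 883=8.68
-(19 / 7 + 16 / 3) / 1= -169 / 21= -8.05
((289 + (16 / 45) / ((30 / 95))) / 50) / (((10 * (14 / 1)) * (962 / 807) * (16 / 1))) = 0.00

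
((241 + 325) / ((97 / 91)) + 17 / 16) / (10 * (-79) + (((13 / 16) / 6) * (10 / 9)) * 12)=-1486341 / 2201900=-0.68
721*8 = 5768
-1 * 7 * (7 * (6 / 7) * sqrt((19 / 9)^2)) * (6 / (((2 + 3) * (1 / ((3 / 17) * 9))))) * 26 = -373464 / 85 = -4393.69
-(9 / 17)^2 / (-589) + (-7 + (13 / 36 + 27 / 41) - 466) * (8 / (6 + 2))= -118583148547 / 251246196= -471.98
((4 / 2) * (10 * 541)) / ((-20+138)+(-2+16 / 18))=24345 / 263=92.57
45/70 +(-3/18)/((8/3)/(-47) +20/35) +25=180069/7112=25.32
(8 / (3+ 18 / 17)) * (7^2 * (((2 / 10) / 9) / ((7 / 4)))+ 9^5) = 361383688 / 3105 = 116387.66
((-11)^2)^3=1771561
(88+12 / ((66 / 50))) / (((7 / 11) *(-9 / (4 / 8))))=-178 / 21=-8.48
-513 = -513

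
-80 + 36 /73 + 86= 474 /73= 6.49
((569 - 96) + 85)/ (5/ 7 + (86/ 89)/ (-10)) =869085/ 962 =903.41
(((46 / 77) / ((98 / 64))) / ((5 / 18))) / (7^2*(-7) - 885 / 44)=-105984 / 27400555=-0.00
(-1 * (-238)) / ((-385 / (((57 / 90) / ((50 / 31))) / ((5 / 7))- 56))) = 642719 / 18750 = 34.28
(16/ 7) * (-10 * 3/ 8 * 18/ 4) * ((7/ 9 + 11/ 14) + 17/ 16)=-39705/ 392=-101.29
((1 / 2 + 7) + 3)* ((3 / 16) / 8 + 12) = 32319 / 256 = 126.25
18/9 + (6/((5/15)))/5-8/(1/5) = -172/5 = -34.40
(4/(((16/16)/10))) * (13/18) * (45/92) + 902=21071/23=916.13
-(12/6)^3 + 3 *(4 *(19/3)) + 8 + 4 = 80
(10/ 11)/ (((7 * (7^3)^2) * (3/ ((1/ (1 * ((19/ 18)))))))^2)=360/ 2693223822283379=0.00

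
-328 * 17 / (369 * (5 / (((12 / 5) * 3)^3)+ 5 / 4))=-705024 / 58945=-11.96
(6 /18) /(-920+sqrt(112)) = -115 /317358 - sqrt(7) /634716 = -0.00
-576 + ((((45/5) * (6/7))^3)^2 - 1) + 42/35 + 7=123639962724/588245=210184.47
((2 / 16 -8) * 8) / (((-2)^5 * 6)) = 21 / 64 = 0.33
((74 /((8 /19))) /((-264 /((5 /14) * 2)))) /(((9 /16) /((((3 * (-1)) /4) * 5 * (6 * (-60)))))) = -87875 /77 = -1141.23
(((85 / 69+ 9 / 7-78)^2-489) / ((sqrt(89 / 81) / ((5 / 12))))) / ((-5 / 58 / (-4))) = 70476231694 * sqrt(89) / 6920907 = 96067.10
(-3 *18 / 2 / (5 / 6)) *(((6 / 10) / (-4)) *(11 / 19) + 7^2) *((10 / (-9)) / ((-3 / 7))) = -390327 / 95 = -4108.71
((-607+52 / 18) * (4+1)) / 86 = -27185 / 774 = -35.12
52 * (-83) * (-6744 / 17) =29107104 / 17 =1712182.59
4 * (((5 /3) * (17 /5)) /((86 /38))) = 1292 /129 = 10.02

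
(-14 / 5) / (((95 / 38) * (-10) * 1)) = 14 / 125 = 0.11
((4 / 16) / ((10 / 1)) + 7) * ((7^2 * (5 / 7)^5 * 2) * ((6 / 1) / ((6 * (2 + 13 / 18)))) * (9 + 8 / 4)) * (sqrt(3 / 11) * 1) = 1580625 * sqrt(33) / 33614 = 270.13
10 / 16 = 5 / 8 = 0.62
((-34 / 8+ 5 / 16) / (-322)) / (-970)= -0.00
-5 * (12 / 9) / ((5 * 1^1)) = -4 / 3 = -1.33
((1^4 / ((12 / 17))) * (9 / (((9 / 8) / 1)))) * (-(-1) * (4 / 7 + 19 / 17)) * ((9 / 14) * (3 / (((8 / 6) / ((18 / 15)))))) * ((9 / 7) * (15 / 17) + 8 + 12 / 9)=20280699 / 58310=347.81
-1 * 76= -76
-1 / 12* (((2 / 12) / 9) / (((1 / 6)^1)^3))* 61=-61 / 3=-20.33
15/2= 7.50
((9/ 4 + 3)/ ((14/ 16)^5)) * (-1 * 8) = -196608/ 2401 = -81.89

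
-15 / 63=-5 / 21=-0.24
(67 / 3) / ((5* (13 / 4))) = 268 / 195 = 1.37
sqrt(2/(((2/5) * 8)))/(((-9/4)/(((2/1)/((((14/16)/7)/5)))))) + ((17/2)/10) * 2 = 17/10 - 80 * sqrt(10)/9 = -26.41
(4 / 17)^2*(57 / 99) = 304 / 9537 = 0.03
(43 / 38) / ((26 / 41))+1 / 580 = 127941 / 71630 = 1.79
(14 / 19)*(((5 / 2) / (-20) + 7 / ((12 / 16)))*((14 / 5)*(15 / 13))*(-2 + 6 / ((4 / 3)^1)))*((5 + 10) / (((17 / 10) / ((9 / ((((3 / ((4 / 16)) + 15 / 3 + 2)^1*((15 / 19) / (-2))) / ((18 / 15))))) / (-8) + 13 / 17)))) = 590205 / 1292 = 456.82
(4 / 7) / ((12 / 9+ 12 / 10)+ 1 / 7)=60 / 281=0.21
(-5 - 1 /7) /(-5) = 36 /35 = 1.03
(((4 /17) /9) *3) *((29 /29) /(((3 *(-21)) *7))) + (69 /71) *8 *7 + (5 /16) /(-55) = 15293672579 /281047536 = 54.42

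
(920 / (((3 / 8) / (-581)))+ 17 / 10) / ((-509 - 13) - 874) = 42761549 / 41880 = 1021.05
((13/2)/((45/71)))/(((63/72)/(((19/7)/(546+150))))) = 17537/383670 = 0.05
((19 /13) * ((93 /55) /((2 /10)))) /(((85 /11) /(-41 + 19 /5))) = -328662 /5525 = -59.49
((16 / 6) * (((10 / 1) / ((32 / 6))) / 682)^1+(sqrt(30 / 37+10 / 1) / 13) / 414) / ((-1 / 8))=-20 / 341 - 80 * sqrt(37) / 99567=-0.06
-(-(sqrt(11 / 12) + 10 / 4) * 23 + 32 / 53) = 23 * sqrt(33) / 6 + 6031 / 106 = 78.92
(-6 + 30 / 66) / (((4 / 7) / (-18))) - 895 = -15847 / 22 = -720.32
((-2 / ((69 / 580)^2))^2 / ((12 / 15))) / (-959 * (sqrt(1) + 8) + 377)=-282912400000 / 93547208367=-3.02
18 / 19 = 0.95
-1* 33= -33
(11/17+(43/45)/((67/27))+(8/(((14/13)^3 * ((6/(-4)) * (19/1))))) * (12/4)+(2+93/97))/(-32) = -11940268717/115202833760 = -0.10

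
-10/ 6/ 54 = -5/ 162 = -0.03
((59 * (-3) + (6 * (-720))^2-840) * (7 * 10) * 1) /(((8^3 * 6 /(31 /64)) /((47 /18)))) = 105737469565 /196608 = 537808.58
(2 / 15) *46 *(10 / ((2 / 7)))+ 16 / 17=10996 / 51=215.61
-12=-12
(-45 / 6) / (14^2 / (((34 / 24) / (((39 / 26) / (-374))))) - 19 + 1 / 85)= 79475 / 207092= 0.38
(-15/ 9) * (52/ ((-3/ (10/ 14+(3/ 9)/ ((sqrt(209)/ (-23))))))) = 5.31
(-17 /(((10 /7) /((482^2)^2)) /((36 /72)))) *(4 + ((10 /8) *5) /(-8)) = -41347795190177 /40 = -1033694879754.42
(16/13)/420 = 4/1365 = 0.00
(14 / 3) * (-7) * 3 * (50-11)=-3822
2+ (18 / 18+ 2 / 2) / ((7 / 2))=18 / 7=2.57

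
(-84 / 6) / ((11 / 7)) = -8.91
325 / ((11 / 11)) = 325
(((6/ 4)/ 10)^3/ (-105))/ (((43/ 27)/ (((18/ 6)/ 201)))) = -243/ 806680000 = -0.00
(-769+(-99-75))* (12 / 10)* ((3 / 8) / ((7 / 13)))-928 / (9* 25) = -4990879 / 6300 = -792.20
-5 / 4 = -1.25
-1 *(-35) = 35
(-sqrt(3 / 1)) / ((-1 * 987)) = sqrt(3) / 987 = 0.00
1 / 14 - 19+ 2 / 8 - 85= -2903 / 28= -103.68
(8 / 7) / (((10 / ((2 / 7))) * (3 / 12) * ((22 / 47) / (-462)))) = -128.91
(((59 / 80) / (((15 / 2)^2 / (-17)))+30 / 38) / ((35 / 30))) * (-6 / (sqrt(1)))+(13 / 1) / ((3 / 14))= 2880421 / 49875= 57.75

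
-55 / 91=-0.60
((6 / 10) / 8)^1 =3 / 40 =0.08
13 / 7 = 1.86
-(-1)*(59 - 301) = -242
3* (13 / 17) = 39 / 17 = 2.29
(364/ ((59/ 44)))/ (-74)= -8008/ 2183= -3.67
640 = 640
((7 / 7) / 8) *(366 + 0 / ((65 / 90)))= 183 / 4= 45.75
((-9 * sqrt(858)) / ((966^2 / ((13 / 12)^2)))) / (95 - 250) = 169 * sqrt(858) / 2314226880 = 0.00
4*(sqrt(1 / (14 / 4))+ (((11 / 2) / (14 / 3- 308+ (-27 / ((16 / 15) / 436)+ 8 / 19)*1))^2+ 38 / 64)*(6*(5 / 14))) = 4*sqrt(14) / 7+ 1904919675706365 / 374299858141496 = 7.23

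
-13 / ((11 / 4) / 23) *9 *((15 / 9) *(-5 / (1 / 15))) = 1345500 / 11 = 122318.18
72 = 72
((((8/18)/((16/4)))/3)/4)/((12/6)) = 1/216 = 0.00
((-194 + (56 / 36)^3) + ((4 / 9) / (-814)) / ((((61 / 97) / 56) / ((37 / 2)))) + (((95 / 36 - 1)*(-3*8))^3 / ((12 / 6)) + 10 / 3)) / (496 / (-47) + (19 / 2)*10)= -703837711432 / 1941472071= -362.53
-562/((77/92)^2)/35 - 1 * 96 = -24678208/207515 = -118.92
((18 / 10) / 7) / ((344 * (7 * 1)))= 9 / 84280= 0.00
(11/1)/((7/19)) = 209/7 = 29.86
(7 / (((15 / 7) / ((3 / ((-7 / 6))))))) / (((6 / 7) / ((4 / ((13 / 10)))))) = -392 / 13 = -30.15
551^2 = 303601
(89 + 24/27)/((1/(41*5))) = 165845/9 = 18427.22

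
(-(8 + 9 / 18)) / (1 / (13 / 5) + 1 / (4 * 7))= -20.22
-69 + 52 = -17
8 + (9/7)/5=289/35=8.26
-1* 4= -4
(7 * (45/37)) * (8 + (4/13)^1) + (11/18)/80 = 48994091/692640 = 70.74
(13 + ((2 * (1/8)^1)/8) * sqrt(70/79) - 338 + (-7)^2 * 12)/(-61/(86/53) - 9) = -22618/4007 - 43 * sqrt(5530)/5064848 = -5.65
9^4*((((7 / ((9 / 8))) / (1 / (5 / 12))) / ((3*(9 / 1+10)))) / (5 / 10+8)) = 11340 / 323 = 35.11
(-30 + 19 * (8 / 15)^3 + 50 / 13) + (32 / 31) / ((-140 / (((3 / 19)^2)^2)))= -28874553550852 / 1240769950875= -23.27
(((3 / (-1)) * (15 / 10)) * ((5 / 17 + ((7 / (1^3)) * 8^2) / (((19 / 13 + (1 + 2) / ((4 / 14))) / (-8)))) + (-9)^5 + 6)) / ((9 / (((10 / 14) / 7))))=784357285 / 259063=3027.67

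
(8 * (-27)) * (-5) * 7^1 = 7560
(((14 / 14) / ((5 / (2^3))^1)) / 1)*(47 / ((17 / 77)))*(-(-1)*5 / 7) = 4136 / 17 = 243.29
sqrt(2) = 1.41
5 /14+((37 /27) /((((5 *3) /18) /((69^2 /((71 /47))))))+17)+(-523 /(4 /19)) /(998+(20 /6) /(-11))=1700982755699 /327264560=5197.58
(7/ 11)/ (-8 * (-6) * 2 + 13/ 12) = 84/ 12815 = 0.01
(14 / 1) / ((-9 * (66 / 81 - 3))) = 42 / 59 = 0.71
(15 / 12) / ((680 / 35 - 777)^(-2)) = 140609045 / 196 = 717393.09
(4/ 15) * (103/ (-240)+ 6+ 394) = 95897/ 900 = 106.55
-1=-1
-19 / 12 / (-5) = 19 / 60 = 0.32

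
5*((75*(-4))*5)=-7500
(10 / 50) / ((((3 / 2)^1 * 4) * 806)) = 1 / 24180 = 0.00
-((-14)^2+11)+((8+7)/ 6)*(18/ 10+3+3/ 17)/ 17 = -119223/ 578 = -206.27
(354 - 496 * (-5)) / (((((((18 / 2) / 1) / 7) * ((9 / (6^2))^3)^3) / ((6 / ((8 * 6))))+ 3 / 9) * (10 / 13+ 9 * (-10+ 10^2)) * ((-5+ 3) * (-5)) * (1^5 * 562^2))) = 792250368 / 238650504478525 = 0.00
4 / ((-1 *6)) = -2 / 3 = -0.67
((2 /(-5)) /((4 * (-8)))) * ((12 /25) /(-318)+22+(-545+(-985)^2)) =321213787 /26500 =12121.27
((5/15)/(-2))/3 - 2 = -2.06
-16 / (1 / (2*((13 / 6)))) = -208 / 3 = -69.33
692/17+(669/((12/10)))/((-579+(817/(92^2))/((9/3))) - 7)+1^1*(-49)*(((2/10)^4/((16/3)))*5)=4014780592279/101176486000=39.68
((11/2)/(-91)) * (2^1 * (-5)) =55/91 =0.60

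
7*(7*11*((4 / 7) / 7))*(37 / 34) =814 / 17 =47.88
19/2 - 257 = -495/2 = -247.50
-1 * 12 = -12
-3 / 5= -0.60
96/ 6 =16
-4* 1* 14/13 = -56/13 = -4.31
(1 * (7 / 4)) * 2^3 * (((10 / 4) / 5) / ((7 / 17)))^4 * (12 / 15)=83521 / 3430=24.35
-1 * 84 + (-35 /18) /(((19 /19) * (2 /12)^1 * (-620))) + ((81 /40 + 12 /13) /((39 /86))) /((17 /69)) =-76944056 /1335945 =-57.60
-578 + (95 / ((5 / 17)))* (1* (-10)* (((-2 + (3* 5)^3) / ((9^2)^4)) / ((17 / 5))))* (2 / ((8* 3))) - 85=-171241458313 / 258280326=-663.01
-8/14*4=-16/7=-2.29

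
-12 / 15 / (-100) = 0.01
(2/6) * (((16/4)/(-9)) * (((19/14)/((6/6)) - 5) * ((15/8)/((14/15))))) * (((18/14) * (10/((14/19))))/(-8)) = -363375/153664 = -2.36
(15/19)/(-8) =-15/152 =-0.10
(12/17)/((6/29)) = 58/17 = 3.41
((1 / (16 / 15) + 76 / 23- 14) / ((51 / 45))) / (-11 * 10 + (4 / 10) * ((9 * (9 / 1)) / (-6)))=269325 / 3609712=0.07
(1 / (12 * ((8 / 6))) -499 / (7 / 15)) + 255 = -91193 / 112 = -814.22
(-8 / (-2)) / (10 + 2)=1 / 3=0.33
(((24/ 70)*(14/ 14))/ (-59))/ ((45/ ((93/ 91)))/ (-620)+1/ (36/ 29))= -103788/ 13118945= -0.01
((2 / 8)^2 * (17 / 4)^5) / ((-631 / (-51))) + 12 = 19.00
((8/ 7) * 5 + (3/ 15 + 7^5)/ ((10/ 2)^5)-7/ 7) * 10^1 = 100.93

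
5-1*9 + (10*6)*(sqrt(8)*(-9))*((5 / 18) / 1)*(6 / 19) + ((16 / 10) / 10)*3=-1800*sqrt(2) / 19-88 / 25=-137.50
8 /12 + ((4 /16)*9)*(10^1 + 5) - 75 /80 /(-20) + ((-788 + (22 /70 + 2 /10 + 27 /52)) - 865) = -141305057 /87360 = -1617.50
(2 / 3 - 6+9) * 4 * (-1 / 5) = -44 / 15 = -2.93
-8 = -8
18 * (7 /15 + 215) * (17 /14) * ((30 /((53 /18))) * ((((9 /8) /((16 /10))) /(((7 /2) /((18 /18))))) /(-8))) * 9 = -56326185 /5194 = -10844.47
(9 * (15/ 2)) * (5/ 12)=225/ 8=28.12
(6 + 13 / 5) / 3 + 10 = 193 / 15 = 12.87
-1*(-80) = 80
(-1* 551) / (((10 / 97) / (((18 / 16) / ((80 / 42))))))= -10101483 / 3200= -3156.71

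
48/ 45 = 16/ 15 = 1.07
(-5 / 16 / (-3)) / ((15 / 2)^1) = 1 / 72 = 0.01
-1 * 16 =-16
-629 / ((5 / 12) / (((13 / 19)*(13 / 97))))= -1275612 / 9215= -138.43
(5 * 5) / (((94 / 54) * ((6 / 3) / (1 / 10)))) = 135 / 188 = 0.72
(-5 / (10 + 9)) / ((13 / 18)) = -90 / 247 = -0.36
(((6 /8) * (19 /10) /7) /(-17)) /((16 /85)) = -0.06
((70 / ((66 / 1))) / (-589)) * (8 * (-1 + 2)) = -280 / 19437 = -0.01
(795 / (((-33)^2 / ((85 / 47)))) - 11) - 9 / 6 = -381475 / 34122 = -11.18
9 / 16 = 0.56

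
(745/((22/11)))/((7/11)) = 8195/14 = 585.36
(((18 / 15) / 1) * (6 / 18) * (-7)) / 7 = -2 / 5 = -0.40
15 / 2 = 7.50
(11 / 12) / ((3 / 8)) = 22 / 9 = 2.44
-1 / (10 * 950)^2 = -1 / 90250000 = -0.00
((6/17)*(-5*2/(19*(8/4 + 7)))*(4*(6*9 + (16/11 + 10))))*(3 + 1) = -76800/3553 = -21.62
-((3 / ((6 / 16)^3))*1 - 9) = -431 / 9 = -47.89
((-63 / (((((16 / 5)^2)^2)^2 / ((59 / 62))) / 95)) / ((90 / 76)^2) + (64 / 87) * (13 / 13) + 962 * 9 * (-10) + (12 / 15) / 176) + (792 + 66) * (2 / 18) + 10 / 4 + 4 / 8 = -82645068668292657953 / 955640960778240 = -86481.30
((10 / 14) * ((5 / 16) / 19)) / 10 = 0.00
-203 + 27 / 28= -5657 / 28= -202.04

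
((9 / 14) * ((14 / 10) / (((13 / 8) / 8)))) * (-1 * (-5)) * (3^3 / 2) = 299.08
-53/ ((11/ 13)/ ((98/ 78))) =-2597/ 33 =-78.70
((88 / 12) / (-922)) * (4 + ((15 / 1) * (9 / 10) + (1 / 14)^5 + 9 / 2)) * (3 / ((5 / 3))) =-390460257 / 1239684320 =-0.31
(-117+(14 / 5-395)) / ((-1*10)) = 50.92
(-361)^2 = 130321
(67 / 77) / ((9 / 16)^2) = 2.75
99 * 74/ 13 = 7326/ 13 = 563.54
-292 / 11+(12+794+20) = 8794 / 11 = 799.45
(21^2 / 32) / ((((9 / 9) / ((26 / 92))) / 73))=418509 / 1472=284.31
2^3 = 8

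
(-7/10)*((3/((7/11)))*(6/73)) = -99/365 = -0.27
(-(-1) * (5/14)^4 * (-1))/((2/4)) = -625/19208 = -0.03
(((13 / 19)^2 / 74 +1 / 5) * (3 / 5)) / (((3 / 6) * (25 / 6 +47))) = 496062 / 102514975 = 0.00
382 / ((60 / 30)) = 191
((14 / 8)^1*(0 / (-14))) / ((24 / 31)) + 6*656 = 3936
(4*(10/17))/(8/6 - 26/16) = -960/119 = -8.07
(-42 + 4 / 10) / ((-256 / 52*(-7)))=-169 / 140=-1.21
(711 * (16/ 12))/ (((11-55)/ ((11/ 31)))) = -237/ 31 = -7.65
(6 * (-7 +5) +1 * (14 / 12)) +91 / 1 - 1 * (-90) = 1021 / 6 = 170.17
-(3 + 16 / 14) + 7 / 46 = -1285 / 322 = -3.99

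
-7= -7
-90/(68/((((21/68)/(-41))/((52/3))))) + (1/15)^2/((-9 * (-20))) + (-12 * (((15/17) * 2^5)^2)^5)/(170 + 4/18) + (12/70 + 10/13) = -21190753380475461715910832621358142809/933379476017644076148000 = -22703256204955.25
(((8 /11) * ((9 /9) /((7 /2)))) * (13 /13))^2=256 /5929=0.04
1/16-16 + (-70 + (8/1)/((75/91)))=-91477/1200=-76.23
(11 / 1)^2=121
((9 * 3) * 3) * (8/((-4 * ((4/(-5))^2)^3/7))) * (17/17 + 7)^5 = -141750000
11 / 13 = 0.85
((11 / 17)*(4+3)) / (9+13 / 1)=7 / 34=0.21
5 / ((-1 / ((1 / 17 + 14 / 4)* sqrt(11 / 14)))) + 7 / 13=7 / 13 -605* sqrt(154) / 476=-15.23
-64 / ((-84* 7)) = 0.11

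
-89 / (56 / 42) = -267 / 4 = -66.75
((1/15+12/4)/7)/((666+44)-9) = 46/73605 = 0.00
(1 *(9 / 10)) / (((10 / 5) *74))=9 / 1480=0.01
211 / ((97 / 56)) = 11816 / 97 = 121.81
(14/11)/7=2/11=0.18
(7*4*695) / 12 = 4865 / 3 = 1621.67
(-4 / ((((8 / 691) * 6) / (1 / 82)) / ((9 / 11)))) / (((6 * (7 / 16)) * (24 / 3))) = -691 / 25256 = -0.03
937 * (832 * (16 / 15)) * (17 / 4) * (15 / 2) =26505856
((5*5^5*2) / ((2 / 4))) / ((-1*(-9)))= 62500 / 9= 6944.44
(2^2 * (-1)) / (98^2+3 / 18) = -24 / 57625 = -0.00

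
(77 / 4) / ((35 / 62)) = 341 / 10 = 34.10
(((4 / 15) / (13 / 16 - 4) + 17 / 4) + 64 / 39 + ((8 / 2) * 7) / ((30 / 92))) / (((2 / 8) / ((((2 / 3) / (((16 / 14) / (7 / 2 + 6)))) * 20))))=485023469 / 11934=40642.15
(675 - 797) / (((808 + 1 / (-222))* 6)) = -4514 / 179375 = -0.03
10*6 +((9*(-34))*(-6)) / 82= 3378 / 41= 82.39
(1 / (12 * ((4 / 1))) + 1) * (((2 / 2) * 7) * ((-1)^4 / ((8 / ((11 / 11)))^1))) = 343 / 384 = 0.89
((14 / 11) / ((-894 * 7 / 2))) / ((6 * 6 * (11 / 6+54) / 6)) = -2 / 1647195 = -0.00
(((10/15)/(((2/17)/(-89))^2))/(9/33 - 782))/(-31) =25180859/1599414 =15.74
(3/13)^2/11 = 9/1859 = 0.00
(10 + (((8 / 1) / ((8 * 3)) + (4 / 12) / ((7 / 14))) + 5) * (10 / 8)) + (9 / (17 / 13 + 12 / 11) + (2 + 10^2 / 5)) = 29671 / 686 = 43.25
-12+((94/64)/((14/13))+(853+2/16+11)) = 382363/448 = 853.49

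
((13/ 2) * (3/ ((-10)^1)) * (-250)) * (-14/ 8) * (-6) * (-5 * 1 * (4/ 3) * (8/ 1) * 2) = -546000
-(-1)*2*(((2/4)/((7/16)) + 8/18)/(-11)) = -200/693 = -0.29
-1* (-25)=25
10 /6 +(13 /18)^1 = 43 /18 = 2.39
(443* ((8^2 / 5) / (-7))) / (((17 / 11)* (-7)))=311872 / 4165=74.88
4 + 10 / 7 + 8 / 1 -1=12.43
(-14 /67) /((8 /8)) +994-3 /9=993.46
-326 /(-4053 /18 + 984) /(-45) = 652 /68295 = 0.01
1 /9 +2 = 19 /9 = 2.11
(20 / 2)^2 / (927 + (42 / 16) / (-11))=1760 / 16311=0.11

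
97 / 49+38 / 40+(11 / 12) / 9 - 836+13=-5424092 / 6615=-819.97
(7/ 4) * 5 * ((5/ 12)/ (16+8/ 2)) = 35/ 192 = 0.18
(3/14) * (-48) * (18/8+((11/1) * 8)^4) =-4317806754/7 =-616829536.29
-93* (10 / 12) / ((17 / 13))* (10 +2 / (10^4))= -20150403 / 34000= -592.66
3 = 3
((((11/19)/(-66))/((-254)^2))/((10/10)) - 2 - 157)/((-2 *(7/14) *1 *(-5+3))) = -1169417017/14709648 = -79.50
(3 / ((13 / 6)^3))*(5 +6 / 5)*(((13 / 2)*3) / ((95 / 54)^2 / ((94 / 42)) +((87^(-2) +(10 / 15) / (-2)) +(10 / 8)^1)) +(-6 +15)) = 387793574433 / 12132082261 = 31.96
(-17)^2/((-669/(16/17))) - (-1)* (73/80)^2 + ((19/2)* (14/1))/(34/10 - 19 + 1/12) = -244125893/29971200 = -8.15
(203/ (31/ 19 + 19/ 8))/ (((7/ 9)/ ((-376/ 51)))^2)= 64467456/ 14161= 4552.46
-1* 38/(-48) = 19/24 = 0.79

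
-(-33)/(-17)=-33/17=-1.94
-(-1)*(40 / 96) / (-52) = -5 / 624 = -0.01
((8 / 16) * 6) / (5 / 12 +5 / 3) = 36 / 25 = 1.44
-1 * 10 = -10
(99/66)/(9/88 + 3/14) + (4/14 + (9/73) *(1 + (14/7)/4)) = 346041/66430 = 5.21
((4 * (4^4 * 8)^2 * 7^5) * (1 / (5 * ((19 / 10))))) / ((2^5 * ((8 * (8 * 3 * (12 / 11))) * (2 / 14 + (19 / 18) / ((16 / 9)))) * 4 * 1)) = 3855122432 / 2565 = 1502971.71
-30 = -30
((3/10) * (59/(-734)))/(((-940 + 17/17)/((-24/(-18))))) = 59/1723065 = 0.00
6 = 6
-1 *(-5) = 5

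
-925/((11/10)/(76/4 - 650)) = 5836750/11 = 530613.64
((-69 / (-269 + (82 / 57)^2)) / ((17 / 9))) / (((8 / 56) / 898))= 12682815894 / 14743369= 860.24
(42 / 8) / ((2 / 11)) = 231 / 8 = 28.88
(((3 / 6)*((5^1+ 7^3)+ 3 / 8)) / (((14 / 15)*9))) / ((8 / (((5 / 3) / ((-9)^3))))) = -23225 / 3919104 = -0.01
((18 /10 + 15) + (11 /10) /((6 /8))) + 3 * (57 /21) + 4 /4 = 27.41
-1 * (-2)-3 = -1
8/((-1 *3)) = -8/3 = -2.67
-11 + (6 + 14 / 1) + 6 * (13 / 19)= 249 / 19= 13.11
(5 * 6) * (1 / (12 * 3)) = 5 / 6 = 0.83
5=5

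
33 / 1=33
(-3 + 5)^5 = 32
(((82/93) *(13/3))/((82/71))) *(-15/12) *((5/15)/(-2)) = 4615/6696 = 0.69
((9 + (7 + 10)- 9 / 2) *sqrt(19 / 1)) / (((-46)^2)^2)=43 *sqrt(19) / 8954912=0.00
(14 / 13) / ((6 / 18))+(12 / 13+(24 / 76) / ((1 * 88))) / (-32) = 1113513 / 347776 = 3.20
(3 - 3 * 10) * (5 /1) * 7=-945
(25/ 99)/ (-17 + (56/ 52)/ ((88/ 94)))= -650/ 40797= -0.02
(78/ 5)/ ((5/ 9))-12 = 402/ 25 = 16.08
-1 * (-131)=131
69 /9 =23 /3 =7.67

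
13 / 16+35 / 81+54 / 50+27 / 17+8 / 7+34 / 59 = 1281161057 / 227480400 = 5.63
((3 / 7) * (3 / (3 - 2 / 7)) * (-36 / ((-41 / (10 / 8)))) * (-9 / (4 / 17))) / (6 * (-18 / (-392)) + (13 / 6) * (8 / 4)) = -1821771 / 422218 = -4.31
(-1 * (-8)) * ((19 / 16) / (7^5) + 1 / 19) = 269273 / 638666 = 0.42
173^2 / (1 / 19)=568651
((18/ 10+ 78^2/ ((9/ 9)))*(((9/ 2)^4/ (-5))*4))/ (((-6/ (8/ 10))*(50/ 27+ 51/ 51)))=93340.36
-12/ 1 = -12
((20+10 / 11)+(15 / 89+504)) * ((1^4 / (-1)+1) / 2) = 0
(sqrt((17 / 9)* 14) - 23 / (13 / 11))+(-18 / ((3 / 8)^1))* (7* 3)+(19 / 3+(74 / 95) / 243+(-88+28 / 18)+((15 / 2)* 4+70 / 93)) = -10017900868 / 9303255+sqrt(238) / 3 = -1071.67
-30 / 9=-10 / 3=-3.33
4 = 4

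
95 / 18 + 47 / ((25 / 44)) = 39599 / 450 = 88.00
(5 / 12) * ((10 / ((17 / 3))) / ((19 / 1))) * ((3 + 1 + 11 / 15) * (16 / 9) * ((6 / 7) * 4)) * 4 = 90880 / 20349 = 4.47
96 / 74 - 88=-86.70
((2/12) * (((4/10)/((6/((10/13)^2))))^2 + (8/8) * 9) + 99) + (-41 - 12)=73259365/1542294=47.50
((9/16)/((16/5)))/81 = 5/2304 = 0.00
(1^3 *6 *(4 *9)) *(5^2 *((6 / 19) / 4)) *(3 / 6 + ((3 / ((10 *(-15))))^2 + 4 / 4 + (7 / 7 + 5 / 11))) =6582141 / 5225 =1259.74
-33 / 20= -1.65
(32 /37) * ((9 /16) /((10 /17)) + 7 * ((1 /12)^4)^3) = 0.83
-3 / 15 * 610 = -122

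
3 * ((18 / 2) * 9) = 243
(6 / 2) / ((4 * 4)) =3 / 16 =0.19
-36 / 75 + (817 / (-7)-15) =-23134 / 175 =-132.19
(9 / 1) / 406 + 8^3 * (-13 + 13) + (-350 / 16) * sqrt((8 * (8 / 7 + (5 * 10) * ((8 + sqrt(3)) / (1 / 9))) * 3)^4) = -9921143394513 / 58 - 40836960000 * sqrt(3) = -241785886003.78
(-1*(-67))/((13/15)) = 1005/13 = 77.31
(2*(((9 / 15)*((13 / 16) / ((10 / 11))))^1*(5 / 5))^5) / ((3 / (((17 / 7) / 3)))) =27446873004837 / 1146880000000000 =0.02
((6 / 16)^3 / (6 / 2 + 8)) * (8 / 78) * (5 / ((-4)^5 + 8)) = -45 / 18596864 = -0.00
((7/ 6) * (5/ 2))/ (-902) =-35/ 10824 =-0.00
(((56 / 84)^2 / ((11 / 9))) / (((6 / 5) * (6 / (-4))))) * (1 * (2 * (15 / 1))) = -200 / 33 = -6.06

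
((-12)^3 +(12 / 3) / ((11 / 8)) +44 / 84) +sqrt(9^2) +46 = -385670 / 231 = -1669.57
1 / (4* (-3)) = -1 / 12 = -0.08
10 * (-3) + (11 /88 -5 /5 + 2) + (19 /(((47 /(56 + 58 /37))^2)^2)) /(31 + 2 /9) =-565472900592969951 /20558651985296968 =-27.51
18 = 18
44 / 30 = 22 / 15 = 1.47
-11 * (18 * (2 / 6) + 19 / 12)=-1001 / 12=-83.42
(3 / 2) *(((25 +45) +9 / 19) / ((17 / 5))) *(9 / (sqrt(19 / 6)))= 180765 *sqrt(114) / 12274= 157.25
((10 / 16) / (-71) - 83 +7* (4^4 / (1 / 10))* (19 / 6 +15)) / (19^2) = 901.56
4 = 4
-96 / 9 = -32 / 3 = -10.67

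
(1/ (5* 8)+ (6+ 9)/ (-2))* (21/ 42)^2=-299/ 160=-1.87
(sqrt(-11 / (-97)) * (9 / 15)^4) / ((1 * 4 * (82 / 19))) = 1539 * sqrt(1067) / 19885000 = 0.00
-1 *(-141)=141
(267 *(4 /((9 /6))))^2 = 506944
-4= -4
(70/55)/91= 2/143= 0.01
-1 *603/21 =-201/7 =-28.71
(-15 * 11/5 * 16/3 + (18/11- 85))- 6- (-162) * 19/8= 5253/44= 119.39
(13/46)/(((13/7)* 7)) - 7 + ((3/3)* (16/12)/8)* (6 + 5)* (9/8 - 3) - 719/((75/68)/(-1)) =17704781/27600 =641.48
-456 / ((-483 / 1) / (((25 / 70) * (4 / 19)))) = 80 / 1127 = 0.07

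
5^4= 625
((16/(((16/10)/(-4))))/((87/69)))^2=1006.42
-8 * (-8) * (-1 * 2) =-128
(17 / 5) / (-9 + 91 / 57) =-969 / 2110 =-0.46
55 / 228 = 0.24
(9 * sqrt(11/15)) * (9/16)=27 * sqrt(165)/80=4.34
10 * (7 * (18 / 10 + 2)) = 266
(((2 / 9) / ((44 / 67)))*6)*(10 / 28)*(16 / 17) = 2680 / 3927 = 0.68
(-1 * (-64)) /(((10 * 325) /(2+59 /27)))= 3616 /43875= 0.08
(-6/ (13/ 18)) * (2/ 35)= -216/ 455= -0.47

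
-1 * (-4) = 4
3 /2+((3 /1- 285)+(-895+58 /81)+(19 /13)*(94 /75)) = -1172.95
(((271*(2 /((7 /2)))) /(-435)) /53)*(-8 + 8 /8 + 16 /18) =11924 /290493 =0.04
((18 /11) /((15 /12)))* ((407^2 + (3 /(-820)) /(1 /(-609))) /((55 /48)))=117360582048 /620125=189253.11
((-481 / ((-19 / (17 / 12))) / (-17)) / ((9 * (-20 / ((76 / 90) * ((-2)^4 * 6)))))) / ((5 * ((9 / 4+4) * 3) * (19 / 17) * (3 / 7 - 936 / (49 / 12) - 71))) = -246568 / 8151890625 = -0.00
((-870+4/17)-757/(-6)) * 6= -75847/17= -4461.59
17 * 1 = 17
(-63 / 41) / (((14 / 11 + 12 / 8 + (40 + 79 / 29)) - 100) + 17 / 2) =20097 / 601675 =0.03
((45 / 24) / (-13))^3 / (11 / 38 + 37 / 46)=-1474875 / 537684992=-0.00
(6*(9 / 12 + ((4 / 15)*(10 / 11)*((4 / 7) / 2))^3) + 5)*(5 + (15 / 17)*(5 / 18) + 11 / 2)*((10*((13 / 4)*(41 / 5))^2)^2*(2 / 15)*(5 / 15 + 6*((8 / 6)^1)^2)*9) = 863353840541587427279 / 12699918000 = 67981056298.28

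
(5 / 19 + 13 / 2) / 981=257 / 37278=0.01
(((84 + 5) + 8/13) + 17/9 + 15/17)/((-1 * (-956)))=183757/1901484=0.10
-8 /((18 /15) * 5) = -4 /3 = -1.33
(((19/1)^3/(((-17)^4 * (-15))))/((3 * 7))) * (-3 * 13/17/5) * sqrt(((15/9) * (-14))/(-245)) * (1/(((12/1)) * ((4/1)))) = 89167 * sqrt(42)/751388324400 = 0.00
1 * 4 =4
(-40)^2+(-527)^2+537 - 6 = 279860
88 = 88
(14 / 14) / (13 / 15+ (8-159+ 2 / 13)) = -195 / 29246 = -0.01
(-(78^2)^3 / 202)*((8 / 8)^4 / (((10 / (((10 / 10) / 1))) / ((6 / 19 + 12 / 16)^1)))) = -1140072978564 / 9595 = -118819487.08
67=67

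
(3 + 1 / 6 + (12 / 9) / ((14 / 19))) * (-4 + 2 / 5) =-627 / 35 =-17.91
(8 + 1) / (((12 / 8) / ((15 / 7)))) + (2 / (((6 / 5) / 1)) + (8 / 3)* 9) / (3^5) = 66149 / 5103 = 12.96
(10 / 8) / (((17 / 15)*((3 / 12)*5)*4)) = 15 / 68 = 0.22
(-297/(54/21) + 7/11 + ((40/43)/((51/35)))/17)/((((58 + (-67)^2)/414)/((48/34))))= -14.76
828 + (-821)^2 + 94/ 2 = 674916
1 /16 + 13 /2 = 105 /16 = 6.56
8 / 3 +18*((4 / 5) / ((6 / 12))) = 31.47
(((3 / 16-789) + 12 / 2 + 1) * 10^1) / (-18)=62545 / 144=434.34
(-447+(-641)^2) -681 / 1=409753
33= 33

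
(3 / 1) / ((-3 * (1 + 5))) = -1 / 6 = -0.17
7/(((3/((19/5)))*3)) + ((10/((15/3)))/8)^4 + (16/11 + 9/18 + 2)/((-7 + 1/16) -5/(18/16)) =542501417/207694080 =2.61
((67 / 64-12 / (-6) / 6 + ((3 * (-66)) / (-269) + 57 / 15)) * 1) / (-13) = -1527817 / 3357120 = -0.46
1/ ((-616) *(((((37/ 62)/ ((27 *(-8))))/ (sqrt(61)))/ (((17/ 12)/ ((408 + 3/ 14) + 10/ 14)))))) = 0.02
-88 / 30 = -44 / 15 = -2.93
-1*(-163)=163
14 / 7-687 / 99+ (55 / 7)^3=5434466 / 11319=480.12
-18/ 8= -9/ 4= -2.25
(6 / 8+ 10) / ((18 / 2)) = 43 / 36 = 1.19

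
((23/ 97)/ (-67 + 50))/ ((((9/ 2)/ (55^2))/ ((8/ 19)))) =-1113200/ 281979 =-3.95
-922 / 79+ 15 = 263 / 79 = 3.33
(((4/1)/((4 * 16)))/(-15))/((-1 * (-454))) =-1/108960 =-0.00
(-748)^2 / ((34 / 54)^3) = 38106288 / 17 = 2241546.35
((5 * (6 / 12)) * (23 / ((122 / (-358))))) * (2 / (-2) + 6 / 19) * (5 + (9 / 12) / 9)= 267605 / 456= 586.85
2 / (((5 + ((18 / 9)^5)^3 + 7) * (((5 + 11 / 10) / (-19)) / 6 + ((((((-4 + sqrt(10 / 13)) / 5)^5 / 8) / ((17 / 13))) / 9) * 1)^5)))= -100358851190987194262353916671568187909068608217327369928359985351562500 / 88015592894946801250350350070441528834194602049826076428938347301925416137 - 5965273546989526621073799087589941931880852580070495605468750 * sqrt(130) / 88015592894946801250350350070441528834194602049826076428938347301925416137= -0.00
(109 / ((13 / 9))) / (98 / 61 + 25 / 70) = 279258 / 7267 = 38.43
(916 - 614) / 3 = 302 / 3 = 100.67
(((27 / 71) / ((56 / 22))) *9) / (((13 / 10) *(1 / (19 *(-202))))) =-25647435 / 6461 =-3969.58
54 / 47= 1.15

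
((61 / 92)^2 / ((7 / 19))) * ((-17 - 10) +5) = -777689 / 29624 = -26.25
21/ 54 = 7/ 18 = 0.39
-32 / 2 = -16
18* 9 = 162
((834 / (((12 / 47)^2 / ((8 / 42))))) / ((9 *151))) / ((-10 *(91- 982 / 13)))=-3991663 / 344180340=-0.01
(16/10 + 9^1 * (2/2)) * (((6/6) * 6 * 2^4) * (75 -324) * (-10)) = 2533824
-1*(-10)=10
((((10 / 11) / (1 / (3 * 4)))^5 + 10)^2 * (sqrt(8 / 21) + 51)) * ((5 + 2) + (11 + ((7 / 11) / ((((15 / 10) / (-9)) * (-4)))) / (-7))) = 22014369377696.66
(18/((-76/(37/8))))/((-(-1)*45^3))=-37/3078000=-0.00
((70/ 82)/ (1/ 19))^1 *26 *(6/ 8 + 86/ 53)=4348435/ 4346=1000.56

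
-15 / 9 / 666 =-0.00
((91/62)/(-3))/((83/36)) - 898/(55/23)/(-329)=43262872/46558435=0.93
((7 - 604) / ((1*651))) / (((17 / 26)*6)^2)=-33631 / 564417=-0.06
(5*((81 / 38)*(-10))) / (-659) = 2025 / 12521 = 0.16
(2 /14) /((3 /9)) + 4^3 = 451 /7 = 64.43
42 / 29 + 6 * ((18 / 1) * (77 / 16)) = 60459 / 116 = 521.20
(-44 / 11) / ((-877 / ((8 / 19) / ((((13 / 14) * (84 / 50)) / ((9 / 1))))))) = 2400 / 216619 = 0.01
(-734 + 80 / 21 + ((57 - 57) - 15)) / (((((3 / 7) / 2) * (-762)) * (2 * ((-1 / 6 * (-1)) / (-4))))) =-62596 / 1143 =-54.76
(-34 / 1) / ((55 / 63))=-2142 / 55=-38.95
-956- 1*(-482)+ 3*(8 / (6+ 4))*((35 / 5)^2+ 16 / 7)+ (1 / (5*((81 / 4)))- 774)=-3189104 / 2835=-1124.90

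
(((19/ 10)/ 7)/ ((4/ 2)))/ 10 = 19/ 1400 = 0.01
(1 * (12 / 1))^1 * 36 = 432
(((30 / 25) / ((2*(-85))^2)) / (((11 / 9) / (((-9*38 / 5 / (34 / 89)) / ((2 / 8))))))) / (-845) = 821826 / 28541459375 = 0.00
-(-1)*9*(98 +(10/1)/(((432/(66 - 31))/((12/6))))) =896.58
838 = 838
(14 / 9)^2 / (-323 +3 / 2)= -392 / 52083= -0.01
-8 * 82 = -656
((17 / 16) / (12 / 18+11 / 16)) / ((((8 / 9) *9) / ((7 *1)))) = 357 / 520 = 0.69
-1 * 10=-10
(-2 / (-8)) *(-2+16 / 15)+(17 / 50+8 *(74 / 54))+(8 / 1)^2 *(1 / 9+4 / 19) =405968 / 12825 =31.65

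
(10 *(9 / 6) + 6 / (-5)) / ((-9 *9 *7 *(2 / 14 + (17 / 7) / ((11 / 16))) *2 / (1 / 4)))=-253 / 305640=-0.00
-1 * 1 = -1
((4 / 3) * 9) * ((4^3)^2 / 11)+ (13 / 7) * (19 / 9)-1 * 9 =3093056 / 693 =4463.28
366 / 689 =0.53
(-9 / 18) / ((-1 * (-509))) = -1 / 1018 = -0.00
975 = 975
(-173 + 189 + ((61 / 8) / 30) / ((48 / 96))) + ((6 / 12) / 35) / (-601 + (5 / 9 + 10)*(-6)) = 5527379 / 334824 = 16.51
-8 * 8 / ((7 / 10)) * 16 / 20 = -512 / 7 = -73.14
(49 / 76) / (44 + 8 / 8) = 49 / 3420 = 0.01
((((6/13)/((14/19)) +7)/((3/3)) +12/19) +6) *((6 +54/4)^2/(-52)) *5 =-277335/532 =-521.31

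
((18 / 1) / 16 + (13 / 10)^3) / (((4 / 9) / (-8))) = -14949 / 250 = -59.80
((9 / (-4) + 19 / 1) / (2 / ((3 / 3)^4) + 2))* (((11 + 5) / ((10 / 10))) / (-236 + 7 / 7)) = -67 / 235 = -0.29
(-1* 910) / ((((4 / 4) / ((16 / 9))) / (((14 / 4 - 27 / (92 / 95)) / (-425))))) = -1632904 / 17595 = -92.81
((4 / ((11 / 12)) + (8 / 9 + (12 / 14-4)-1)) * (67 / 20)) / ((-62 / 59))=-3039857 / 859320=-3.54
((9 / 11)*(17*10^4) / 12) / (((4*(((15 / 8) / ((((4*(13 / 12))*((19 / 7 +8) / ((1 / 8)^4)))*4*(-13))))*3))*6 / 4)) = -2353561600000 / 693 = -3396192784.99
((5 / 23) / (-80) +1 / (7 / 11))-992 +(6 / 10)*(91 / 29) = -988.55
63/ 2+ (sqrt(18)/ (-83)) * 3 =31.35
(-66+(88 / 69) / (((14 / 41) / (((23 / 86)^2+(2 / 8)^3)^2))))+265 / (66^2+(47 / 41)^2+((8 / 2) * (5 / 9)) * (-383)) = -65.90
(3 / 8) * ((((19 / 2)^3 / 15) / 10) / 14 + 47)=796459 / 44800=17.78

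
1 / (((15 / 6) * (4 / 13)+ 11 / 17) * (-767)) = -17 / 18467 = -0.00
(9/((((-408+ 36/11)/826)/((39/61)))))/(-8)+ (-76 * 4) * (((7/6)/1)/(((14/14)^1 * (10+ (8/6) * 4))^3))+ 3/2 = 1806020259/629374576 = 2.87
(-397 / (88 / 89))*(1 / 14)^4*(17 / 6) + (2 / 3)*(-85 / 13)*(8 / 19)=-1.86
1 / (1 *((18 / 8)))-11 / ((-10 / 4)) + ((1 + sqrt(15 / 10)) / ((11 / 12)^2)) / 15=24 *sqrt(6) / 605 + 5362 / 1089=5.02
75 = 75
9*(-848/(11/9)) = -68688/11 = -6244.36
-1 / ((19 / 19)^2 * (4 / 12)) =-3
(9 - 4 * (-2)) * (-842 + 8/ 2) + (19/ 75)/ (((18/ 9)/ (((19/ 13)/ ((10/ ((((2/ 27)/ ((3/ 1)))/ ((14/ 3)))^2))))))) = -9923186636639/ 696559500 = -14246.00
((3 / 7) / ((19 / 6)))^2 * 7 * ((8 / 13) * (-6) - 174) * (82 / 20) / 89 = -438372 / 417677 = -1.05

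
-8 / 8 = -1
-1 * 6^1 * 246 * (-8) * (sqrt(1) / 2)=5904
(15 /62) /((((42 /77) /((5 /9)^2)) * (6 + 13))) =1375 /190836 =0.01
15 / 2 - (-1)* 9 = 33 / 2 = 16.50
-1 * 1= -1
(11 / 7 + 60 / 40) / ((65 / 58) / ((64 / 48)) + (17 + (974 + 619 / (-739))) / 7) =3686132 / 170770095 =0.02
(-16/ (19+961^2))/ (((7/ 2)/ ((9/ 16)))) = -9/ 3232390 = -0.00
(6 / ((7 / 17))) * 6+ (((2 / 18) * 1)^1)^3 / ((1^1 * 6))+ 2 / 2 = 2707513 / 30618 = 88.43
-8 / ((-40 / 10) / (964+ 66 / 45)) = 28964 / 15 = 1930.93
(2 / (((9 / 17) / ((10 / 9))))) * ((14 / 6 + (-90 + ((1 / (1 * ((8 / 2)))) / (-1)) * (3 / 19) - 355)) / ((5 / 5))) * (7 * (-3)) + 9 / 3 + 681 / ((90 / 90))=61110191 / 1539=39707.73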